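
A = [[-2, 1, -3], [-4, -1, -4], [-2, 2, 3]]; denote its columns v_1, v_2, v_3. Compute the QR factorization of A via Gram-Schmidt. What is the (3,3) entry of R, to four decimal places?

r_{33} = 3.3806

e_1 = v_1/‖v_1‖ = (-2, -4, -2)/4.8990 = (-0.4082, -0.8165, -0.4082).
r_{12} = e_1·v_2 = -0.4082.
u_2 = v_2 + 0.4082·e_1 = (0.8333, -1.3333, 1.8333).
‖u_2‖ = 2.4152, so e_2 = (0.3450, -0.5521, 0.7591).
r_{13} = e_1·v_3 = 3.2660; r_{23} = e_2·v_3 = 3.4503.
u_3 = v_3 − 3.2660·e_1 − 3.4503·e_2 = (-2.8571, 0.5714, 1.7143).
r_{33} = ‖u_3‖ = 3.3806.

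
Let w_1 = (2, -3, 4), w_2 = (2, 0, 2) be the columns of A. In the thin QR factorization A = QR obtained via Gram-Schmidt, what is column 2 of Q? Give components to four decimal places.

e_1 = w_1/‖w_1‖ = (2, -3, 4)/5.3852 = (0.3714, -0.5571, 0.7428).
r_{12} = e_1·w_2 = 2.2283.
u_2 = w_2 − 2.2283·e_1 = (1.1724, 1.2414, 0.3448).
‖u_2‖ = 1.7420, so e_2 = (0.6730, 0.7126, 0.1980).

e_2 = (0.6730, 0.7126, 0.1980)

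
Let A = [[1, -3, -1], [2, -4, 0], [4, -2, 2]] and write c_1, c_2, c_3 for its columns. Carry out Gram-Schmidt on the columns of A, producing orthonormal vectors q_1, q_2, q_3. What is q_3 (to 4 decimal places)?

q_1 = c_1/‖c_1‖ = (1, 2, 4)/4.5826 = (0.2182, 0.4364, 0.8729).
r_{12} = q_1·c_2 = -4.1461.
u_2 = c_2 + 4.1461·q_1 = (-2.0952, -2.1905, 1.6190).
‖u_2‖ = 3.4365, so q_2 = (-0.6097, -0.6374, 0.4711).
r_{13} = q_1·c_3 = 1.5275; r_{23} = q_2·c_3 = 1.5520.
u_3 = c_3 − 1.5275·q_1 − 1.5520·q_2 = (-0.3871, 0.3226, -0.0645).
‖u_3‖ = 0.5080, so q_3 = (-0.7620, 0.6350, -0.1270).

q_3 = (-0.7620, 0.6350, -0.1270)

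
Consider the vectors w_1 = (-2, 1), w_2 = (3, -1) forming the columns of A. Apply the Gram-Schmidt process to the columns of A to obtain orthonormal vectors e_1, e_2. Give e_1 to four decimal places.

e_1 = w_1/‖w_1‖ = (-2, 1)/2.2361 = (-0.8944, 0.4472).

e_1 = (-0.8944, 0.4472)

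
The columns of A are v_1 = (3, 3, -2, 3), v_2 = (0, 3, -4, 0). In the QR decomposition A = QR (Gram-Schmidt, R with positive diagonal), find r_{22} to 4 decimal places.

v_1 = (3, 3, -2, 3); ‖v_1‖ = 5.5678, so e_1 = (0.5388, 0.5388, -0.3592, 0.5388).
e_1·v_2 = 0.5388·0 + 0.5388·3 + (-0.3592)·(-4) + 0.5388·0 = 3.0533.
u_2 = v_2 − 3.0533·e_1 = (-1.6452, 1.3548, -2.9032, -1.6452).
r_{22} = ‖u_2‖ = 3.9595.

r_{22} = 3.9595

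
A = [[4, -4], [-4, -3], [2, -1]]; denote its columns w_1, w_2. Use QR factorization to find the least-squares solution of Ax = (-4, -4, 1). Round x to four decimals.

x = (0.2378, 1.0933)

q_1 = w_1/‖w_1‖ = (4, -4, 2)/6.0000 = (0.6667, -0.6667, 0.3333).
r_{12} = q_1·w_2 = -1.0000.
u_2 = w_2 + 1.0000·q_1 = (-3.3333, -3.6667, -0.6667).
‖u_2‖ = 5.0000, so q_2 = (-0.6667, -0.7333, -0.1333).
Qᵀb = (0.3333, 5.4667).
Back-substitute: x_2 = 5.4667/5.0000 = 1.0933.
x_1 = (0.3333 + 1.0000·1.0933)/6.0000 = 0.2378.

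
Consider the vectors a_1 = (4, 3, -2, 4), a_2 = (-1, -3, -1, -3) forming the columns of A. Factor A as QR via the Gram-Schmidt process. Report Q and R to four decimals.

Q = [[0.5963, 0.3638], [0.4472, -0.5108], [-0.2981, -0.7043], [0.5963, -0.3328]], R = [[6.7082, -3.4286], [0.0000, 2.8713]]

a_1 = (4, 3, -2, 4); ‖a_1‖ = 6.7082, so e_1 = (0.5963, 0.4472, -0.2981, 0.5963).
e_1·a_2 = 0.5963·(-1) + 0.4472·(-3) + (-0.2981)·(-1) + 0.5963·(-3) = -3.4286.
u_2 = a_2 + 3.4286·e_1 = (1.0444, -1.4667, -2.0222, -0.9556).
‖u_2‖ = 2.8713, so e_2 = (0.3638, -0.5108, -0.7043, -0.3328).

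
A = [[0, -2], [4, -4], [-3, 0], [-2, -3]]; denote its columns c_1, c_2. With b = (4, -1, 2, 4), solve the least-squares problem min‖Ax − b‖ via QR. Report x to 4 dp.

x = (-0.9204, -0.8691)

c_1 = (0, 4, -3, -2); ‖c_1‖ = 5.3852, so e_1 = (0.0000, 0.7428, -0.5571, -0.3714).
e_1·c_2 = 0.0000·(-2) + 0.7428·(-4) + (-0.5571)·0 + (-0.3714)·(-3) = -1.8570.
u_2 = c_2 + 1.8570·e_1 = (-2.0000, -2.6207, -1.0345, -3.6897).
‖u_2‖ = 5.0549, so e_2 = (-0.3957, -0.5184, -0.2047, -0.7299).
Qᵀb = (-3.3425, -4.3932).
Back-substitute: x_2 = -4.3932/5.0549 = -0.8691.
x_1 = (-3.3425 + 1.8570·(-0.8691))/5.3852 = -0.9204.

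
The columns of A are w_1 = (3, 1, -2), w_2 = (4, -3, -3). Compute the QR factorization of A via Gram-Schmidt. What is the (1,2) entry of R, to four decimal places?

r_{12} = 4.0089

q_1 = w_1/‖w_1‖ = (3, 1, -2)/3.7417 = (0.8018, 0.2673, -0.5345).
r_{12} = q_1·w_2 = 4.0089.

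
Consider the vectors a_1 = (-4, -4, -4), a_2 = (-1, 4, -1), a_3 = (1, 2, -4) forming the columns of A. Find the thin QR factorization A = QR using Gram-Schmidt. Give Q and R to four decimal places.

Q = [[-0.5774, -0.4082, 0.7071], [-0.5774, 0.8165, 0.0000], [-0.5774, -0.4082, -0.7071]], R = [[6.9282, -1.1547, 0.5774], [0.0000, 4.0825, 2.8577], [0.0000, 0.0000, 3.5355]]

a_1 = (-4, -4, -4); ‖a_1‖ = 6.9282, so q_1 = (-0.5774, -0.5774, -0.5774).
q_1·a_2 = (-0.5774)·(-1) + (-0.5774)·4 + (-0.5774)·(-1) = -1.1547.
u_2 = a_2 + 1.1547·q_1 = (-1.6667, 3.3333, -1.6667).
‖u_2‖ = 4.0825, so q_2 = (-0.4082, 0.8165, -0.4082).
q_1·a_3 = (-0.5774)·1 + (-0.5774)·2 + (-0.5774)·(-4) = 0.5774; q_2·a_3 = (-0.4082)·1 + 0.8165·2 + (-0.4082)·(-4) = 2.8577.
u_3 = a_3 − 0.5774·q_1 − 2.8577·q_2 = (2.5000, 0.0000, -2.5000).
‖u_3‖ = 3.5355, so q_3 = (0.7071, 0.0000, -0.7071).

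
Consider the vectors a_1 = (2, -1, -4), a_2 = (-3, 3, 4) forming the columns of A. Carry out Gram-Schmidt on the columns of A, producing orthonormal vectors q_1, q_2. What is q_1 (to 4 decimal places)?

q_1 = a_1/‖a_1‖ = (2, -1, -4)/4.5826 = (0.4364, -0.2182, -0.8729).

q_1 = (0.4364, -0.2182, -0.8729)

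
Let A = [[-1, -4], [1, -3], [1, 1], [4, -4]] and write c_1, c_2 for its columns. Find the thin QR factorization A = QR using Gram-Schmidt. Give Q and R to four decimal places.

c_1 = (-1, 1, 1, 4); ‖c_1‖ = 4.3589, so e_1 = (-0.2294, 0.2294, 0.2294, 0.9177).
e_1·c_2 = (-0.2294)·(-4) + 0.2294·(-3) + 0.2294·1 + 0.9177·(-4) = -3.2118.
u_2 = c_2 + 3.2118·e_1 = (-4.7368, -2.2632, 1.7368, -1.0526).
‖u_2‖ = 5.6289, so e_2 = (-0.8415, -0.4021, 0.3086, -0.1870).

Q = [[-0.2294, -0.8415], [0.2294, -0.4021], [0.2294, 0.3086], [0.9177, -0.1870]], R = [[4.3589, -3.2118], [0.0000, 5.6289]]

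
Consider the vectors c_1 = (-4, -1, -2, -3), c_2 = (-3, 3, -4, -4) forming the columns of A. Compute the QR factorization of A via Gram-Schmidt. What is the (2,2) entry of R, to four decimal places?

c_1 = (-4, -1, -2, -3); ‖c_1‖ = 5.4772, so q_1 = (-0.7303, -0.1826, -0.3651, -0.5477).
q_1·c_2 = (-0.7303)·(-3) + (-0.1826)·3 + (-0.3651)·(-4) + (-0.5477)·(-4) = 5.2947.
u_2 = c_2 − 5.2947·q_1 = (0.8667, 3.9667, -2.0667, -1.1000).
r_{22} = ‖u_2‖ = 4.6869.

r_{22} = 4.6869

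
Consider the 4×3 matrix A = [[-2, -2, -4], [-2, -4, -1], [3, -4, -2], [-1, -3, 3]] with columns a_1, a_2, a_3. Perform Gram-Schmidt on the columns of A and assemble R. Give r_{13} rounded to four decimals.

r_{13} = 0.2357

q_1 = a_1/‖a_1‖ = (-2, -2, 3, -1)/4.2426 = (-0.4714, -0.4714, 0.7071, -0.2357).
r_{13} = q_1·a_3 = 0.2357.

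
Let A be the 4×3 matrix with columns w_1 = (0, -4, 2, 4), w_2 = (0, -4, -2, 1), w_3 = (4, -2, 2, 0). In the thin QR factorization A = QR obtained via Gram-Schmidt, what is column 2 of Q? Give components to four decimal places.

w_1 = (0, -4, 2, 4); ‖w_1‖ = 6.0000, so q_1 = (0.0000, -0.6667, 0.3333, 0.6667).
q_1·w_2 = 0.0000·0 + (-0.6667)·(-4) + 0.3333·(-2) + 0.6667·1 = 2.6667.
u_2 = w_2 − 2.6667·q_1 = (0.0000, -2.2222, -2.8889, -0.7778).
‖u_2‖ = 3.7268, so q_2 = (0.0000, -0.5963, -0.7752, -0.2087).

q_2 = (0.0000, -0.5963, -0.7752, -0.2087)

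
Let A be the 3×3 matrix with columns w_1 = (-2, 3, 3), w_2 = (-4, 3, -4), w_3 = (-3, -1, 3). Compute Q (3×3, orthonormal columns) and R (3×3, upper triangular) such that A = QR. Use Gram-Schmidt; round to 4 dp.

Q = [[-0.4264, -0.5615, -0.7091], [0.6396, 0.3672, -0.6754], [0.6396, -0.7415, 0.2026]], R = [[4.6904, 1.0660, 2.5584], [0.0000, 6.3138, -0.9071], [0.0000, 0.0000, 3.4105]]

w_1 = (-2, 3, 3); ‖w_1‖ = 4.6904, so e_1 = (-0.4264, 0.6396, 0.6396).
e_1·w_2 = (-0.4264)·(-4) + 0.6396·3 + 0.6396·(-4) = 1.0660.
u_2 = w_2 − 1.0660·e_1 = (-3.5455, 2.3182, -4.6818).
‖u_2‖ = 6.3138, so e_2 = (-0.5615, 0.3672, -0.7415).
e_1·w_3 = (-0.4264)·(-3) + 0.6396·(-1) + 0.6396·3 = 2.5584; e_2·w_3 = (-0.5615)·(-3) + 0.3672·(-1) + (-0.7415)·3 = -0.9071.
u_3 = w_3 − 2.5584·e_1 + 0.9071·e_2 = (-2.4185, -2.3033, 0.6910).
‖u_3‖ = 3.4105, so e_3 = (-0.7091, -0.6754, 0.2026).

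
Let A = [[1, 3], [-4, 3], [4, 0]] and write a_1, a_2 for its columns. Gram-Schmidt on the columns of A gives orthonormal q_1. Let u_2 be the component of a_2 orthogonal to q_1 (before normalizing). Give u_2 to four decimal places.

q_1 = a_1/‖a_1‖ = (1, -4, 4)/5.7446 = (0.1741, -0.6963, 0.6963).
r_{12} = q_1·a_2 = -1.5667.
u_2 = a_2 + 1.5667·q_1 = (3.2727, 1.9091, 1.0909).

u_2 = (3.2727, 1.9091, 1.0909)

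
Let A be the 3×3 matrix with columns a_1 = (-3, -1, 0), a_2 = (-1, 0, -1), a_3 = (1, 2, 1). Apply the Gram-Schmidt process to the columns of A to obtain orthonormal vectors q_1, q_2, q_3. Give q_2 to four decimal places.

q_1 = a_1/‖a_1‖ = (-3, -1, 0)/3.1623 = (-0.9487, -0.3162, 0.0000).
r_{12} = q_1·a_2 = 0.9487.
u_2 = a_2 − 0.9487·q_1 = (-0.1000, 0.3000, -1.0000).
‖u_2‖ = 1.0488, so q_2 = (-0.0953, 0.2860, -0.9535).

q_2 = (-0.0953, 0.2860, -0.9535)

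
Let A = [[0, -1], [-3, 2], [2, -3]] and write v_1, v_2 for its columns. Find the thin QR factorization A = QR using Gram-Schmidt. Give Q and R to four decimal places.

v_1 = (0, -3, 2); ‖v_1‖ = 3.6056, so q_1 = (0.0000, -0.8321, 0.5547).
q_1·v_2 = 0.0000·(-1) + (-0.8321)·2 + 0.5547·(-3) = -3.3282.
u_2 = v_2 + 3.3282·q_1 = (-1.0000, -0.7692, -1.1538).
‖u_2‖ = 1.7097, so q_2 = (-0.5849, -0.4499, -0.6749).

Q = [[0.0000, -0.5849], [-0.8321, -0.4499], [0.5547, -0.6749]], R = [[3.6056, -3.3282], [0.0000, 1.7097]]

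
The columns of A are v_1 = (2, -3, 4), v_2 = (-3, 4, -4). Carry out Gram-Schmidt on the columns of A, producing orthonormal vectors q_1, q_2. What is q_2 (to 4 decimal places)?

q_2 = (-0.6142, 0.4526, 0.6465)

q_1 = v_1/‖v_1‖ = (2, -3, 4)/5.3852 = (0.3714, -0.5571, 0.7428).
r_{12} = q_1·v_2 = -6.3136.
u_2 = v_2 + 6.3136·q_1 = (-0.6552, 0.4828, 0.6897).
‖u_2‖ = 1.0667, so q_2 = (-0.6142, 0.4526, 0.6465).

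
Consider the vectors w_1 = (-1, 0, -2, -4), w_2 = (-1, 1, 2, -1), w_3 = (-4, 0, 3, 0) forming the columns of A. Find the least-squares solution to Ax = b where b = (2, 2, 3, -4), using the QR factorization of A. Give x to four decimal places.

w_1 = (-1, 0, -2, -4); ‖w_1‖ = 4.5826, so e_1 = (-0.2182, 0.0000, -0.4364, -0.8729).
e_1·w_2 = (-0.2182)·(-1) + 0.0000·1 + (-0.4364)·2 + (-0.8729)·(-1) = 0.2182.
u_2 = w_2 − 0.2182·e_1 = (-0.9524, 1.0000, 2.0952, -0.8095).
‖u_2‖ = 2.6367, so e_2 = (-0.3612, 0.3793, 0.7946, -0.3070).
e_1·w_3 = (-0.2182)·(-4) + 0.0000·0 + (-0.4364)·3 + (-0.8729)·0 = -0.4364; e_2·w_3 = (-0.3612)·(-4) + 0.3793·0 + 0.7946·3 + (-0.3070)·0 = 3.8287.
u_3 = w_3 + 0.4364·e_1 − 3.8287·e_2 = (-2.7123, -1.4521, -0.2329, 0.7945).
‖u_3‖ = 3.1860, so e_3 = (-0.8513, -0.4558, -0.0731, 0.2494).
Qᵀb = (1.7457, 3.6481, -3.8310).
Back-substitute: x_3 = -3.8310/3.1860 = -1.2024.
x_2 = (3.6481 − 3.8287·(-1.2024))/2.6367 = 3.1296.
x_1 = (1.7457 − 0.2182·3.1296 + 0.4364·(-1.2024))/4.5826 = 0.1174.

x = (0.1174, 3.1296, -1.2024)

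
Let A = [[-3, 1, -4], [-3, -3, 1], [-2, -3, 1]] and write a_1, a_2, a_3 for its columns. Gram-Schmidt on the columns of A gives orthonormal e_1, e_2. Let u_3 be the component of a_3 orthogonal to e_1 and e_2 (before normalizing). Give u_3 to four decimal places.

u_3 = (-0.1204, 0.4416, -0.4818)

a_1 = (-3, -3, -2); ‖a_1‖ = 4.6904, so e_1 = (-0.6396, -0.6396, -0.4264).
e_1·a_2 = (-0.6396)·1 + (-0.6396)·(-3) + (-0.4264)·(-3) = 2.5584.
u_2 = a_2 − 2.5584·e_1 = (2.6364, -1.3636, -1.9091).
‖u_2‖ = 3.5291, so e_2 = (0.7470, -0.3864, -0.5410).
e_1·a_3 = (-0.6396)·(-4) + (-0.6396)·1 + (-0.4264)·1 = 1.4924; e_2·a_3 = 0.7470·(-4) + (-0.3864)·1 + (-0.5410)·1 = -3.9155.
u_3 = a_3 − 1.4924·e_1 + 3.9155·e_2 = (-0.1204, 0.4416, -0.4818).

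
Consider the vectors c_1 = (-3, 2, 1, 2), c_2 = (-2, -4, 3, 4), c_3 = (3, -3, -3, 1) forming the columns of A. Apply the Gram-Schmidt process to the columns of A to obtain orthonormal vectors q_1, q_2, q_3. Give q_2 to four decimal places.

c_1 = (-3, 2, 1, 2); ‖c_1‖ = 4.2426, so q_1 = (-0.7071, 0.4714, 0.2357, 0.4714).
q_1·c_2 = (-0.7071)·(-2) + 0.4714·(-4) + 0.2357·3 + 0.4714·4 = 2.1213.
u_2 = c_2 − 2.1213·q_1 = (-0.5000, -5.0000, 2.5000, 3.0000).
‖u_2‖ = 6.3640, so q_2 = (-0.0786, -0.7857, 0.3928, 0.4714).

q_2 = (-0.0786, -0.7857, 0.3928, 0.4714)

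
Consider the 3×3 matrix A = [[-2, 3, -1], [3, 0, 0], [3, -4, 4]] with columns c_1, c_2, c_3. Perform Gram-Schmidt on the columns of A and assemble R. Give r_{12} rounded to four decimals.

r_{12} = -3.8376

e_1 = c_1/‖c_1‖ = (-2, 3, 3)/4.6904 = (-0.4264, 0.6396, 0.6396).
r_{12} = e_1·c_2 = -3.8376.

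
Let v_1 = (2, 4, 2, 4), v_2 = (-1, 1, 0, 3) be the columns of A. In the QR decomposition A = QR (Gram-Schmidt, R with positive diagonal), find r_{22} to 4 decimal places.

r_{22} = 2.4698

v_1 = (2, 4, 2, 4); ‖v_1‖ = 6.3246, so e_1 = (0.3162, 0.6325, 0.3162, 0.6325).
e_1·v_2 = 0.3162·(-1) + 0.6325·1 + 0.3162·0 + 0.6325·3 = 2.2136.
u_2 = v_2 − 2.2136·e_1 = (-1.7000, -0.4000, -0.7000, 1.6000).
r_{22} = ‖u_2‖ = 2.4698.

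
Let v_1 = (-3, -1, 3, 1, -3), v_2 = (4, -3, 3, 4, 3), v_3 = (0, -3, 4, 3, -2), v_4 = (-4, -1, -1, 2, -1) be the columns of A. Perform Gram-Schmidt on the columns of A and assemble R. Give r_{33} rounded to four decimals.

v_1 = (-3, -1, 3, 1, -3); ‖v_1‖ = 5.3852, so q_1 = (-0.5571, -0.1857, 0.5571, 0.1857, -0.5571).
q_1·v_2 = (-0.5571)·4 + (-0.1857)·(-3) + 0.5571·3 + 0.1857·4 + (-0.5571)·3 = -0.9285.
u_2 = v_2 + 0.9285·q_1 = (3.4828, -3.1724, 3.5172, 4.1724, 2.4828).
‖u_2‖ = 7.6248, so q_2 = (0.4568, -0.4161, 0.4613, 0.5472, 0.3256).
q_1·v_3 = (-0.5571)·0 + (-0.1857)·(-3) + 0.5571·4 + 0.1857·3 + (-0.5571)·(-2) = 4.4567; q_2·v_3 = 0.4568·0 + (-0.4161)·(-3) + 0.4613·4 + 0.5472·3 + 0.3256·(-2) = 4.0838.
u_3 = v_3 − 4.4567·q_1 − 4.0838·q_2 = (0.6174, -0.4733, -0.3665, -0.0623, -0.8470).
r_{33} = ‖u_3‖ = 1.2087.

r_{33} = 1.2087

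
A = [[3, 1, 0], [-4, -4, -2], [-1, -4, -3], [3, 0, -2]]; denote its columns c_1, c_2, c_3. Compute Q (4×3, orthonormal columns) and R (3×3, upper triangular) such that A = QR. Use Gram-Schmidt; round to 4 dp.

Q = [[0.5071, -0.2297, 0.5872], [-0.6761, -0.3243, -0.1801], [-0.1690, -0.7904, 0.3269], [0.5071, -0.4662, -0.7183]], R = [[5.9161, 3.8877, 0.8452], [0.0000, 4.2292, 3.9522], [0.0000, 0.0000, 0.8162]]

e_1 = c_1/‖c_1‖ = (3, -4, -1, 3)/5.9161 = (0.5071, -0.6761, -0.1690, 0.5071).
r_{12} = e_1·c_2 = 3.8877.
u_2 = c_2 − 3.8877·e_1 = (-0.9714, -1.3714, -3.3429, -1.9714).
‖u_2‖ = 4.2292, so e_2 = (-0.2297, -0.3243, -0.7904, -0.4662).
r_{13} = e_1·c_3 = 0.8452; r_{23} = e_2·c_3 = 3.9522.
u_3 = c_3 − 0.8452·e_1 − 3.9522·e_2 = (0.4792, -0.1470, 0.2668, -0.5863).
‖u_3‖ = 0.8162, so e_3 = (0.5872, -0.1801, 0.3269, -0.7183).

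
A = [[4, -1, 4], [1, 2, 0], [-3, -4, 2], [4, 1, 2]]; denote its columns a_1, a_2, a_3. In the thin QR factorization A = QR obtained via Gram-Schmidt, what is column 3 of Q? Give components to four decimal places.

e_3 = (0.1071, 0.9013, 0.4194, -0.0178)

a_1 = (4, 1, -3, 4); ‖a_1‖ = 6.4807, so e_1 = (0.6172, 0.1543, -0.4629, 0.6172).
e_1·a_2 = 0.6172·(-1) + 0.1543·2 + (-0.4629)·(-4) + 0.6172·1 = 2.1602.
u_2 = a_2 − 2.1602·e_1 = (-2.3333, 1.6667, -3.0000, -0.3333).
‖u_2‖ = 4.1633, so e_2 = (-0.5604, 0.4003, -0.7206, -0.0801).
e_1·a_3 = 0.6172·4 + 0.1543·0 + (-0.4629)·2 + 0.6172·2 = 2.7775; e_2·a_3 = (-0.5604)·4 + 0.4003·0 + (-0.7206)·2 + (-0.0801)·2 = -3.8431.
u_3 = a_3 − 2.7775·e_1 + 3.8431·e_2 = (0.1319, 1.1099, 0.5165, -0.0220).
‖u_3‖ = 1.2315, so e_3 = (0.1071, 0.9013, 0.4194, -0.0178).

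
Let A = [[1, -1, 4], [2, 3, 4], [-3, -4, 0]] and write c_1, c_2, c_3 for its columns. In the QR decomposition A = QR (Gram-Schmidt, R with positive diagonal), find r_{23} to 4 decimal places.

r_{23} = -2.8392

c_1 = (1, 2, -3); ‖c_1‖ = 3.7417, so e_1 = (0.2673, 0.5345, -0.8018).
e_1·c_2 = 0.2673·(-1) + 0.5345·3 + (-0.8018)·(-4) = 4.5434.
u_2 = c_2 − 4.5434·e_1 = (-2.2143, 0.5714, -0.3571).
‖u_2‖ = 2.3146, so e_2 = (-0.9567, 0.2469, -0.1543).
r_{23} = e_2·c_3 = -2.8392.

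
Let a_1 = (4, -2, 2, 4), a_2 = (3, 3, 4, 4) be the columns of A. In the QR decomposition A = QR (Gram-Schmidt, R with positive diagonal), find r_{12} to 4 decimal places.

e_1 = a_1/‖a_1‖ = (4, -2, 2, 4)/6.3246 = (0.6325, -0.3162, 0.3162, 0.6325).
r_{12} = e_1·a_2 = 4.7434.

r_{12} = 4.7434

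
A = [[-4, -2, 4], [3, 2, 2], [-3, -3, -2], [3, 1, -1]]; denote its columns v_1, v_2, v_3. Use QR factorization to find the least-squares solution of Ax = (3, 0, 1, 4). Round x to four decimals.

x = (2.4548, -3.8837, 1.0827)

v_1 = (-4, 3, -3, 3); ‖v_1‖ = 6.5574, so q_1 = (-0.6100, 0.4575, -0.4575, 0.4575).
q_1·v_2 = (-0.6100)·(-2) + 0.4575·2 + (-0.4575)·(-3) + 0.4575·1 = 3.9650.
u_2 = v_2 − 3.9650·q_1 = (0.4186, 0.1860, -1.1860, -0.8140).
‖u_2‖ = 1.5097, so q_2 = (0.2773, 0.1232, -0.7856, -0.5392).
q_1·v_3 = (-0.6100)·4 + 0.4575·2 + (-0.4575)·(-2) + 0.4575·(-1) = -1.0675; q_2·v_3 = 0.2773·4 + 0.1232·2 + (-0.7856)·(-2) + (-0.5392)·(-1) = 3.4661.
u_3 = v_3 + 1.0675·q_1 − 3.4661·q_2 = (2.3878, 2.0612, 0.2347, 1.3571).
‖u_3‖ = 3.4419, so q_3 = (0.6937, 0.5989, 0.0682, 0.3943).
Qᵀb = (-0.4575, -2.1104, 3.7265).
Back-substitute: x_3 = 3.7265/3.4419 = 1.0827.
x_2 = (-2.1104 − 3.4661·1.0827)/1.5097 = -3.8837.
x_1 = (-0.4575 − 3.9650·(-3.8837) + 1.0675·1.0827)/6.5574 = 2.4548.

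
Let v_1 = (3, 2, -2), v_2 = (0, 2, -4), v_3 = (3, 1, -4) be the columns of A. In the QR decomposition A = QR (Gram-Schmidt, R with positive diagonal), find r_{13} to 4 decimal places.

v_1 = (3, 2, -2); ‖v_1‖ = 4.1231, so e_1 = (0.7276, 0.4851, -0.4851).
r_{13} = e_1·v_3 = 4.6082.

r_{13} = 4.6082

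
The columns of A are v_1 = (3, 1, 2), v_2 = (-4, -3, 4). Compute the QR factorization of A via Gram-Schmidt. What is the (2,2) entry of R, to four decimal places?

r_{22} = 6.1237

e_1 = v_1/‖v_1‖ = (3, 1, 2)/3.7417 = (0.8018, 0.2673, 0.5345).
r_{12} = e_1·v_2 = -1.8708.
u_2 = v_2 + 1.8708·e_1 = (-2.5000, -2.5000, 5.0000).
r_{22} = ‖u_2‖ = 6.1237.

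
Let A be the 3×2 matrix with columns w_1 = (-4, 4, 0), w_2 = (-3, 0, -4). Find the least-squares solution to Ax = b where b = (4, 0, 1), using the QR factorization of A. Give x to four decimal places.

x = (-0.3171, -0.4878)

w_1 = (-4, 4, 0); ‖w_1‖ = 5.6569, so q_1 = (-0.7071, 0.7071, 0.0000).
q_1·w_2 = (-0.7071)·(-3) + 0.7071·0 + 0.0000·(-4) = 2.1213.
u_2 = w_2 − 2.1213·q_1 = (-1.5000, -1.5000, -4.0000).
‖u_2‖ = 4.5277, so q_2 = (-0.3313, -0.3313, -0.8835).
Qᵀb = (-2.8284, -2.2086).
Back-substitute: x_2 = -2.2086/4.5277 = -0.4878.
x_1 = (-2.8284 − 2.1213·(-0.4878))/5.6569 = -0.3171.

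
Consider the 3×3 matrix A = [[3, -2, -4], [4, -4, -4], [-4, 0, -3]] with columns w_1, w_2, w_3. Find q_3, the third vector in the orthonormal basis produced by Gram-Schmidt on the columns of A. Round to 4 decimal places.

w_1 = (3, 4, -4); ‖w_1‖ = 6.4031, so q_1 = (0.4685, 0.6247, -0.6247).
q_1·w_2 = 0.4685·(-2) + 0.6247·(-4) + (-0.6247)·0 = -3.4358.
u_2 = w_2 + 3.4358·q_1 = (-0.3902, -1.8537, -2.1463).
‖u_2‖ = 2.8627, so q_2 = (-0.1363, -0.6475, -0.7498).
q_1·w_3 = 0.4685·(-4) + 0.6247·(-4) + (-0.6247)·(-3) = -2.4988; q_2·w_3 = (-0.1363)·(-4) + (-0.6475)·(-4) + (-0.7498)·(-3) = 5.3846.
u_3 = w_3 + 2.4988·q_1 − 5.3846·q_2 = (-2.0952, 1.0476, -0.5238).
‖u_3‖ = 2.4004, so q_3 = (-0.8729, 0.4364, -0.2182).

q_3 = (-0.8729, 0.4364, -0.2182)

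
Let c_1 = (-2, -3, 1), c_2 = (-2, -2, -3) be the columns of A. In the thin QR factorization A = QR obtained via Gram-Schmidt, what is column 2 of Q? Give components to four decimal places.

c_1 = (-2, -3, 1); ‖c_1‖ = 3.7417, so q_1 = (-0.5345, -0.8018, 0.2673).
q_1·c_2 = (-0.5345)·(-2) + (-0.8018)·(-2) + 0.2673·(-3) = 1.8708.
u_2 = c_2 − 1.8708·q_1 = (-1.0000, -0.5000, -3.5000).
‖u_2‖ = 3.6742, so q_2 = (-0.2722, -0.1361, -0.9526).

q_2 = (-0.2722, -0.1361, -0.9526)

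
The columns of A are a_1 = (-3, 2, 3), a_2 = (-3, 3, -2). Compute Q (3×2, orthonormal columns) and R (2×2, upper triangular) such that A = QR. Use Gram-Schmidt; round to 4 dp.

a_1 = (-3, 2, 3); ‖a_1‖ = 4.6904, so q_1 = (-0.6396, 0.4264, 0.6396).
q_1·a_2 = (-0.6396)·(-3) + 0.4264·3 + 0.6396·(-2) = 1.9188.
u_2 = a_2 − 1.9188·q_1 = (-1.7727, 2.1818, -3.2273).
‖u_2‖ = 4.2800, so q_2 = (-0.4142, 0.5098, -0.7540).

Q = [[-0.6396, -0.4142], [0.4264, 0.5098], [0.6396, -0.7540]], R = [[4.6904, 1.9188], [0.0000, 4.2800]]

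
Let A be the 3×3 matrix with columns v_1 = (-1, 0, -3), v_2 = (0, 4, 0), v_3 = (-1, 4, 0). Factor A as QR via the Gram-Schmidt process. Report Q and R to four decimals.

v_1 = (-1, 0, -3); ‖v_1‖ = 3.1623, so q_1 = (-0.3162, 0.0000, -0.9487).
q_1·v_2 = (-0.3162)·0 + 0.0000·4 + (-0.9487)·0 = 0.0000.
u_2 = v_2 + 0.0000·q_1 = (0.0000, 4.0000, 0.0000).
‖u_2‖ = 4.0000, so q_2 = (0.0000, 1.0000, 0.0000).
q_1·v_3 = (-0.3162)·(-1) + 0.0000·4 + (-0.9487)·0 = 0.3162; q_2·v_3 = 0.0000·(-1) + 1.0000·4 + 0.0000·0 = 4.0000.
u_3 = v_3 − 0.3162·q_1 − 4.0000·q_2 = (-0.9000, 0.0000, 0.3000).
‖u_3‖ = 0.9487, so q_3 = (-0.9487, 0.0000, 0.3162).

Q = [[-0.3162, 0.0000, -0.9487], [0.0000, 1.0000, 0.0000], [-0.9487, 0.0000, 0.3162]], R = [[3.1623, 0.0000, 0.3162], [0.0000, 4.0000, 4.0000], [0.0000, 0.0000, 0.9487]]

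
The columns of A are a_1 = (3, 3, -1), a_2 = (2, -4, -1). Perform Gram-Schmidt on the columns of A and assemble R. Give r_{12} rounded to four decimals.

a_1 = (3, 3, -1); ‖a_1‖ = 4.3589, so q_1 = (0.6882, 0.6882, -0.2294).
r_{12} = q_1·a_2 = -1.1471.

r_{12} = -1.1471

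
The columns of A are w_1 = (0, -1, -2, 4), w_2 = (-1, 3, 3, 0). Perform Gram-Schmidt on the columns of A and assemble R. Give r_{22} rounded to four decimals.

r_{22} = 3.8914

w_1 = (0, -1, -2, 4); ‖w_1‖ = 4.5826, so e_1 = (0.0000, -0.2182, -0.4364, 0.8729).
e_1·w_2 = 0.0000·(-1) + (-0.2182)·3 + (-0.4364)·3 + 0.8729·0 = -1.9640.
u_2 = w_2 + 1.9640·e_1 = (-1.0000, 2.5714, 2.1429, 1.7143).
r_{22} = ‖u_2‖ = 3.8914.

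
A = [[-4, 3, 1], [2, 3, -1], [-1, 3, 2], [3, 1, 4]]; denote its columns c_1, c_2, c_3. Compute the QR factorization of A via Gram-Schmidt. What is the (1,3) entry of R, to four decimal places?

q_1 = c_1/‖c_1‖ = (-4, 2, -1, 3)/5.4772 = (-0.7303, 0.3651, -0.1826, 0.5477).
r_{13} = q_1·c_3 = 0.7303.

r_{13} = 0.7303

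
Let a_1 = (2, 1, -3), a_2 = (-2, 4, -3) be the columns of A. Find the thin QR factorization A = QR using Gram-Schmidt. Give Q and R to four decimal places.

Q = [[0.5345, -0.6819], [0.2673, 0.6968], [-0.8018, -0.2224]], R = [[3.7417, 2.4054], [0.0000, 4.8181]]

a_1 = (2, 1, -3); ‖a_1‖ = 3.7417, so e_1 = (0.5345, 0.2673, -0.8018).
e_1·a_2 = 0.5345·(-2) + 0.2673·4 + (-0.8018)·(-3) = 2.4054.
u_2 = a_2 − 2.4054·e_1 = (-3.2857, 3.3571, -1.0714).
‖u_2‖ = 4.8181, so e_2 = (-0.6819, 0.6968, -0.2224).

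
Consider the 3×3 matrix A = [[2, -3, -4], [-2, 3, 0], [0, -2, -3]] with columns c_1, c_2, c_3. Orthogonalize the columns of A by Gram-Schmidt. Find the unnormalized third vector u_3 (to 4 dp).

u_3 = (-2.0000, -2.0000, 0.0000)

e_1 = c_1/‖c_1‖ = (2, -2, 0)/2.8284 = (0.7071, -0.7071, 0.0000).
r_{12} = e_1·c_2 = -4.2426.
u_2 = c_2 + 4.2426·e_1 = (0.0000, 0.0000, -2.0000).
‖u_2‖ = 2.0000, so e_2 = (0.0000, 0.0000, -1.0000).
r_{13} = e_1·c_3 = -2.8284; r_{23} = e_2·c_3 = 3.0000.
u_3 = c_3 + 2.8284·e_1 − 3.0000·e_2 = (-2.0000, -2.0000, 0.0000).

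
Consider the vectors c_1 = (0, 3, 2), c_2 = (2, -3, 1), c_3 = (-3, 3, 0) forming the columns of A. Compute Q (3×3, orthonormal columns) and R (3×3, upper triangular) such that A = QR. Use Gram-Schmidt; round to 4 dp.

Q = [[0.0000, 0.6253, -0.7804], [0.8321, -0.4329, -0.3468], [0.5547, 0.6493, 0.5203]], R = [[3.6056, -1.9415, 2.4962], [0.0000, 3.1986, -3.1745], [0.0000, 0.0000, 1.3007]]

c_1 = (0, 3, 2); ‖c_1‖ = 3.6056, so q_1 = (0.0000, 0.8321, 0.5547).
q_1·c_2 = 0.0000·2 + 0.8321·(-3) + 0.5547·1 = -1.9415.
u_2 = c_2 + 1.9415·q_1 = (2.0000, -1.3846, 2.0769).
‖u_2‖ = 3.1986, so q_2 = (0.6253, -0.4329, 0.6493).
q_1·c_3 = 0.0000·(-3) + 0.8321·3 + 0.5547·0 = 2.4962; q_2·c_3 = 0.6253·(-3) + (-0.4329)·3 + 0.6493·0 = -3.1745.
u_3 = c_3 − 2.4962·q_1 + 3.1745·q_2 = (-1.0150, -0.4511, 0.6767).
‖u_3‖ = 1.3007, so q_3 = (-0.7804, -0.3468, 0.5203).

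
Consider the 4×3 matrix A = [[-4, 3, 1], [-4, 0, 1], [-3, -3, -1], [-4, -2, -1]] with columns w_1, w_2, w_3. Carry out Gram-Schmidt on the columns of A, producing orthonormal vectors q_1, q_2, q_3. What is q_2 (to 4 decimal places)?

q_2 = (0.7216, 0.0756, -0.5894, -0.3552)

w_1 = (-4, -4, -3, -4); ‖w_1‖ = 7.5498, so q_1 = (-0.5298, -0.5298, -0.3974, -0.5298).
q_1·w_2 = (-0.5298)·3 + (-0.5298)·0 + (-0.3974)·(-3) + (-0.5298)·(-2) = 0.6623.
u_2 = w_2 − 0.6623·q_1 = (3.3509, 0.3509, -2.7368, -1.6491).
‖u_2‖ = 4.6434, so q_2 = (0.7216, 0.0756, -0.5894, -0.3552).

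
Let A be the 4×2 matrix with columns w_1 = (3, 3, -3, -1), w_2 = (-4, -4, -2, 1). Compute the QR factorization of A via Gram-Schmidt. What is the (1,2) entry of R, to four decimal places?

r_{12} = -3.5907

w_1 = (3, 3, -3, -1); ‖w_1‖ = 5.2915, so q_1 = (0.5669, 0.5669, -0.5669, -0.1890).
r_{12} = q_1·w_2 = -3.5907.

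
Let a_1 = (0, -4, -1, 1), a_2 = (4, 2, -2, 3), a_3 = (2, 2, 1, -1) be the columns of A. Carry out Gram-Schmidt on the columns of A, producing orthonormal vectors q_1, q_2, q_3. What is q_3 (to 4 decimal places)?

q_3 = (0.7112, -0.2334, 0.4235, -0.5103)

a_1 = (0, -4, -1, 1); ‖a_1‖ = 4.2426, so q_1 = (0.0000, -0.9428, -0.2357, 0.2357).
q_1·a_2 = 0.0000·4 + (-0.9428)·2 + (-0.2357)·(-2) + 0.2357·3 = -0.7071.
u_2 = a_2 + 0.7071·q_1 = (4.0000, 1.3333, -2.1667, 3.1667).
‖u_2‖ = 5.7009, so q_2 = (0.7016, 0.2339, -0.3801, 0.5555).
q_1·a_3 = 0.0000·2 + (-0.9428)·2 + (-0.2357)·1 + 0.2357·(-1) = -2.3570; q_2·a_3 = 0.7016·2 + 0.2339·2 + (-0.3801)·1 + 0.5555·(-1) = 0.9355.
u_3 = a_3 + 2.3570·q_1 − 0.9355·q_2 = (1.3436, -0.4410, 0.8000, -0.9641).
‖u_3‖ = 1.8892, so q_3 = (0.7112, -0.2334, 0.4235, -0.5103).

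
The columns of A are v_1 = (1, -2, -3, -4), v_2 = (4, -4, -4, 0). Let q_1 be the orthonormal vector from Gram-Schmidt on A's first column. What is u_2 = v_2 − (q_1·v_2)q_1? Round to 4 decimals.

u_2 = (3.2000, -2.4000, -1.6000, 3.2000)

v_1 = (1, -2, -3, -4); ‖v_1‖ = 5.4772, so q_1 = (0.1826, -0.3651, -0.5477, -0.7303).
q_1·v_2 = 0.1826·4 + (-0.3651)·(-4) + (-0.5477)·(-4) + (-0.7303)·0 = 4.3818.
u_2 = v_2 − 4.3818·q_1 = (3.2000, -2.4000, -1.6000, 3.2000).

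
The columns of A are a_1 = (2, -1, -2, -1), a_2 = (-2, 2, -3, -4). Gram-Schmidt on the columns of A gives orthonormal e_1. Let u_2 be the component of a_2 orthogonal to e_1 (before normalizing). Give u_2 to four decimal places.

a_1 = (2, -1, -2, -1); ‖a_1‖ = 3.1623, so e_1 = (0.6325, -0.3162, -0.6325, -0.3162).
e_1·a_2 = 0.6325·(-2) + (-0.3162)·2 + (-0.6325)·(-3) + (-0.3162)·(-4) = 1.2649.
u_2 = a_2 − 1.2649·e_1 = (-2.8000, 2.4000, -2.2000, -3.6000).

u_2 = (-2.8000, 2.4000, -2.2000, -3.6000)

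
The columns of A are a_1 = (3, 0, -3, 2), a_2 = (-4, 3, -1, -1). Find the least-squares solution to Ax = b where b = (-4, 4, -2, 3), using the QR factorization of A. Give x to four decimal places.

a_1 = (3, 0, -3, 2); ‖a_1‖ = 4.6904, so e_1 = (0.6396, 0.0000, -0.6396, 0.4264).
e_1·a_2 = 0.6396·(-4) + 0.0000·3 + (-0.6396)·(-1) + 0.4264·(-1) = -2.3452.
u_2 = a_2 + 2.3452·e_1 = (-2.5000, 3.0000, -2.5000, 0.0000).
‖u_2‖ = 4.6368, so e_2 = (-0.5392, 0.6470, -0.5392, 0.0000).
Qᵀb = (0.0000, 5.8230).
Back-substitute: x_2 = 5.8230/4.6368 = 1.2558.
x_1 = (0.0000 + 2.3452·1.2558)/4.6904 = 0.6279.

x = (0.6279, 1.2558)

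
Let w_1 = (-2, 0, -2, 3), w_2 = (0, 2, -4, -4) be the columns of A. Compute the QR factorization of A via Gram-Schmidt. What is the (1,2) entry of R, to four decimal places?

w_1 = (-2, 0, -2, 3); ‖w_1‖ = 4.1231, so e_1 = (-0.4851, 0.0000, -0.4851, 0.7276).
r_{12} = e_1·w_2 = -0.9701.

r_{12} = -0.9701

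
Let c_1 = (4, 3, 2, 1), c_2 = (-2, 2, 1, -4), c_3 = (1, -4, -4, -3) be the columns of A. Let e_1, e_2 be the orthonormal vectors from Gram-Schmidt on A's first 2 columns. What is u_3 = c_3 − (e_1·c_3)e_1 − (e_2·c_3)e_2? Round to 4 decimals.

e_1 = c_1/‖c_1‖ = (4, 3, 2, 1)/5.4772 = (0.7303, 0.5477, 0.3651, 0.1826).
r_{12} = e_1·c_2 = -0.7303.
u_2 = c_2 + 0.7303·e_1 = (-1.4667, 2.4000, 1.2667, -3.8667).
‖u_2‖ = 4.9464, so e_2 = (-0.2965, 0.4852, 0.2561, -0.7817).
r_{13} = e_1·c_3 = -3.4689; r_{23} = e_2·c_3 = -0.9165.
u_3 = c_3 + 3.4689·e_1 + 0.9165·e_2 = (3.2616, -1.6553, -2.4986, -3.0831).

u_3 = (3.2616, -1.6553, -2.4986, -3.0831)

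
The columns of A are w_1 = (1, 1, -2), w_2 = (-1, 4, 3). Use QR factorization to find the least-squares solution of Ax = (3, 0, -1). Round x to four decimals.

x = (0.7619, -0.1429)

w_1 = (1, 1, -2); ‖w_1‖ = 2.4495, so e_1 = (0.4082, 0.4082, -0.8165).
e_1·w_2 = 0.4082·(-1) + 0.4082·4 + (-0.8165)·3 = -1.2247.
u_2 = w_2 + 1.2247·e_1 = (-0.5000, 4.5000, 2.0000).
‖u_2‖ = 4.9497, so e_2 = (-0.1010, 0.9091, 0.4041).
Qᵀb = (2.0412, -0.7071).
Back-substitute: x_2 = -0.7071/4.9497 = -0.1429.
x_1 = (2.0412 + 1.2247·(-0.1429))/2.4495 = 0.7619.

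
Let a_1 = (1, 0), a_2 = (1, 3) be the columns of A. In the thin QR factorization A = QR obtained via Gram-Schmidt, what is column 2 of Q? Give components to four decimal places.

e_2 = (0.0000, 1.0000)

a_1 = (1, 0); ‖a_1‖ = 1.0000, so e_1 = (1.0000, 0.0000).
e_1·a_2 = 1.0000·1 + 0.0000·3 = 1.0000.
u_2 = a_2 − 1.0000·e_1 = (0.0000, 3.0000).
‖u_2‖ = 3.0000, so e_2 = (0.0000, 1.0000).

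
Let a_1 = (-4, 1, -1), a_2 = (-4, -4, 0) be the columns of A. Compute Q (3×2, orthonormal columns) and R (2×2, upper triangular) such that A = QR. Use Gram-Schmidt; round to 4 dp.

a_1 = (-4, 1, -1); ‖a_1‖ = 4.2426, so q_1 = (-0.9428, 0.2357, -0.2357).
q_1·a_2 = (-0.9428)·(-4) + 0.2357·(-4) + (-0.2357)·0 = 2.8284.
u_2 = a_2 − 2.8284·q_1 = (-1.3333, -4.6667, 0.6667).
‖u_2‖ = 4.8990, so q_2 = (-0.2722, -0.9526, 0.1361).

Q = [[-0.9428, -0.2722], [0.2357, -0.9526], [-0.2357, 0.1361]], R = [[4.2426, 2.8284], [0.0000, 4.8990]]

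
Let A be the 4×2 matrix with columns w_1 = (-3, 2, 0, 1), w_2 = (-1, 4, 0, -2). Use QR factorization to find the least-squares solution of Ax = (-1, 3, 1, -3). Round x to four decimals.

x = (-0.2113, 0.9953)

q_1 = w_1/‖w_1‖ = (-3, 2, 0, 1)/3.7417 = (-0.8018, 0.5345, 0.0000, 0.2673).
r_{12} = q_1·w_2 = 2.4054.
u_2 = w_2 − 2.4054·q_1 = (0.9286, 2.7143, 0.0000, -2.6429).
‖u_2‖ = 3.9005, so q_2 = (0.2381, 0.6959, 0.0000, -0.6776).
Qᵀb = (1.6036, 3.8822).
Back-substitute: x_2 = 3.8822/3.9005 = 0.9953.
x_1 = (1.6036 − 2.4054·0.9953)/3.7417 = -0.2113.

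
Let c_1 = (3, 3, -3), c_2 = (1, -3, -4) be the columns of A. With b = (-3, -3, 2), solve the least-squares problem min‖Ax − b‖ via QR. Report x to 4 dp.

e_1 = c_1/‖c_1‖ = (3, 3, -3)/5.1962 = (0.5774, 0.5774, -0.5774).
r_{12} = e_1·c_2 = 1.1547.
u_2 = c_2 − 1.1547·e_1 = (0.3333, -3.6667, -3.3333).
‖u_2‖ = 4.9666, so e_2 = (0.0671, -0.7383, -0.6712).
Qᵀb = (-4.6188, 0.6712).
Back-substitute: x_2 = 0.6712/4.9666 = 0.1351.
x_1 = (-4.6188 − 1.1547·0.1351)/5.1962 = -0.9189.

x = (-0.9189, 0.1351)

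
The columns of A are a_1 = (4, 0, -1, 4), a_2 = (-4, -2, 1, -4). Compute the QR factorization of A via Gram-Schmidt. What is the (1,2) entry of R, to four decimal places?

e_1 = a_1/‖a_1‖ = (4, 0, -1, 4)/5.7446 = (0.6963, 0.0000, -0.1741, 0.6963).
r_{12} = e_1·a_2 = -5.7446.

r_{12} = -5.7446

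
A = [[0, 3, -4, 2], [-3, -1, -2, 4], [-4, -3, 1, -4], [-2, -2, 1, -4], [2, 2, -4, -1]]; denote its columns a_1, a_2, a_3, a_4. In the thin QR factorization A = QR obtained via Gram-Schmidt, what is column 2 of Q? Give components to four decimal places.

a_1 = (0, -3, -4, -2, 2); ‖a_1‖ = 5.7446, so q_1 = (0.0000, -0.5222, -0.6963, -0.3482, 0.3482).
q_1·a_2 = 0.0000·3 + (-0.5222)·(-1) + (-0.6963)·(-3) + (-0.3482)·(-2) + 0.3482·2 = 4.0038.
u_2 = a_2 − 4.0038·q_1 = (3.0000, 1.0909, -0.2121, -0.6061, 0.6061).
‖u_2‖ = 3.3121, so q_2 = (0.9058, 0.3294, -0.0640, -0.1830, 0.1830).

q_2 = (0.9058, 0.3294, -0.0640, -0.1830, 0.1830)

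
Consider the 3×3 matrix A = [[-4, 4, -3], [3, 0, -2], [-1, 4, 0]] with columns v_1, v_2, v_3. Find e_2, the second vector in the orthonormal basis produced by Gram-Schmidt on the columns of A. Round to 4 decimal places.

e_2 = (0.2265, 0.5661, 0.7926)

v_1 = (-4, 3, -1); ‖v_1‖ = 5.0990, so e_1 = (-0.7845, 0.5883, -0.1961).
e_1·v_2 = (-0.7845)·4 + 0.5883·0 + (-0.1961)·4 = -3.9223.
u_2 = v_2 + 3.9223·e_1 = (0.9231, 2.3077, 3.2308).
‖u_2‖ = 4.0762, so e_2 = (0.2265, 0.5661, 0.7926).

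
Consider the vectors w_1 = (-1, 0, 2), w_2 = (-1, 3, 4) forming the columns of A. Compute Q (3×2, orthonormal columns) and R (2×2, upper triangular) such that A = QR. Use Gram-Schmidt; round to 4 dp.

Q = [[-0.4472, 0.2556], [0.0000, 0.9583], [0.8944, 0.1278]], R = [[2.2361, 4.0249], [0.0000, 3.1305]]

q_1 = w_1/‖w_1‖ = (-1, 0, 2)/2.2361 = (-0.4472, 0.0000, 0.8944).
r_{12} = q_1·w_2 = 4.0249.
u_2 = w_2 − 4.0249·q_1 = (0.8000, 3.0000, 0.4000).
‖u_2‖ = 3.1305, so q_2 = (0.2556, 0.9583, 0.1278).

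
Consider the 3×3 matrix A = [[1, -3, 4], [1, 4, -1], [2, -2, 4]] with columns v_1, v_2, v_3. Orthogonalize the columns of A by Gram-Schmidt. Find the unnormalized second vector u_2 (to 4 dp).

u_2 = (-2.5000, 4.5000, -1.0000)

q_1 = v_1/‖v_1‖ = (1, 1, 2)/2.4495 = (0.4082, 0.4082, 0.8165).
r_{12} = q_1·v_2 = -1.2247.
u_2 = v_2 + 1.2247·q_1 = (-2.5000, 4.5000, -1.0000).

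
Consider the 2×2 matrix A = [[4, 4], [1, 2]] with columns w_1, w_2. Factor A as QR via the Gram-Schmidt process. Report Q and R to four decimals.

Q = [[0.9701, -0.2425], [0.2425, 0.9701]], R = [[4.1231, 4.3656], [0.0000, 0.9701]]

w_1 = (4, 1); ‖w_1‖ = 4.1231, so e_1 = (0.9701, 0.2425).
e_1·w_2 = 0.9701·4 + 0.2425·2 = 4.3656.
u_2 = w_2 − 4.3656·e_1 = (-0.2353, 0.9412).
‖u_2‖ = 0.9701, so e_2 = (-0.2425, 0.9701).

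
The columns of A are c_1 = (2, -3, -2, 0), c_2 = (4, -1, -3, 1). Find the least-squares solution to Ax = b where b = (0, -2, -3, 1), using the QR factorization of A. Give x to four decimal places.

x = (0.7059, 0.0000)

c_1 = (2, -3, -2, 0); ‖c_1‖ = 4.1231, so q_1 = (0.4851, -0.7276, -0.4851, 0.0000).
q_1·c_2 = 0.4851·4 + (-0.7276)·(-1) + (-0.4851)·(-3) + 0.0000·1 = 4.1231.
u_2 = c_2 − 4.1231·q_1 = (2.0000, 2.0000, -1.0000, 1.0000).
‖u_2‖ = 3.1623, so q_2 = (0.6325, 0.6325, -0.3162, 0.3162).
Qᵀb = (2.9104, 0.0000).
Back-substitute: x_2 = 0.0000/3.1623 = 0.0000.
x_1 = (2.9104 − 4.1231·0.0000)/4.1231 = 0.7059.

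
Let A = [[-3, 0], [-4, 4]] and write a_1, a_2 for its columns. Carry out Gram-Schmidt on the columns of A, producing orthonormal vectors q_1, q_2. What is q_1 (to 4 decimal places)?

q_1 = (-0.6000, -0.8000)

q_1 = a_1/‖a_1‖ = (-3, -4)/5.0000 = (-0.6000, -0.8000).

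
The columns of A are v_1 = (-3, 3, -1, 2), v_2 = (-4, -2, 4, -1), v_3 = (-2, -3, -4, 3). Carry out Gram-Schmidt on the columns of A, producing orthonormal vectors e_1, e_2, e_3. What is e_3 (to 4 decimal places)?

e_3 = (-0.2743, -0.7052, -0.5318, 0.3803)

v_1 = (-3, 3, -1, 2); ‖v_1‖ = 4.7958, so e_1 = (-0.6255, 0.6255, -0.2085, 0.4170).
e_1·v_2 = (-0.6255)·(-4) + 0.6255·(-2) + (-0.2085)·4 + 0.4170·(-1) = 0.0000.
u_2 = v_2 − 0.0000·e_1 = (-4.0000, -2.0000, 4.0000, -1.0000).
‖u_2‖ = 6.0828, so e_2 = (-0.6576, -0.3288, 0.6576, -0.1644).
e_1·v_3 = (-0.6255)·(-2) + 0.6255·(-3) + (-0.2085)·(-4) + 0.4170·3 = 1.4596; e_2·v_3 = (-0.6576)·(-2) + (-0.3288)·(-3) + 0.6576·(-4) + (-0.1644)·3 = -0.8220.
u_3 = v_3 − 1.4596·e_1 + 0.8220·e_2 = (-1.6275, -4.1833, -3.1551, 2.2562).
‖u_3‖ = 5.9324, so e_3 = (-0.2743, -0.7052, -0.5318, 0.3803).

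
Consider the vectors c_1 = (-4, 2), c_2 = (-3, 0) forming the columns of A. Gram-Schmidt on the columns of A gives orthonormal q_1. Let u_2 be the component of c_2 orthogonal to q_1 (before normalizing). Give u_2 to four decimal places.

u_2 = (-0.6000, -1.2000)

q_1 = c_1/‖c_1‖ = (-4, 2)/4.4721 = (-0.8944, 0.4472).
r_{12} = q_1·c_2 = 2.6833.
u_2 = c_2 − 2.6833·q_1 = (-0.6000, -1.2000).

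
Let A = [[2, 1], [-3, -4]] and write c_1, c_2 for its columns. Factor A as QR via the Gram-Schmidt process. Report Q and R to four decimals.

c_1 = (2, -3); ‖c_1‖ = 3.6056, so e_1 = (0.5547, -0.8321).
e_1·c_2 = 0.5547·1 + (-0.8321)·(-4) = 3.8829.
u_2 = c_2 − 3.8829·e_1 = (-1.1538, -0.7692).
‖u_2‖ = 1.3868, so e_2 = (-0.8321, -0.5547).

Q = [[0.5547, -0.8321], [-0.8321, -0.5547]], R = [[3.6056, 3.8829], [0.0000, 1.3868]]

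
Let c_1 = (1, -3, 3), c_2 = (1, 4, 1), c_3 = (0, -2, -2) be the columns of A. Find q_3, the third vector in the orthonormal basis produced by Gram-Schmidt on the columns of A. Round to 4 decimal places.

q_1 = c_1/‖c_1‖ = (1, -3, 3)/4.3589 = (0.2294, -0.6882, 0.6882).
r_{12} = q_1·c_2 = -1.8353.
u_2 = c_2 + 1.8353·q_1 = (1.4211, 2.7368, 2.2632).
‖u_2‖ = 3.8251, so q_2 = (0.3715, 0.7155, 0.5917).
r_{13} = q_1·c_3 = 0.0000; r_{23} = q_2·c_3 = -2.6143.
u_3 = c_3 + 0.0000·q_1 + 2.6143·q_2 = (0.9712, -0.1295, -0.4532).
‖u_3‖ = 1.0796, so q_3 = (0.8996, -0.1200, -0.4198).

q_3 = (0.8996, -0.1200, -0.4198)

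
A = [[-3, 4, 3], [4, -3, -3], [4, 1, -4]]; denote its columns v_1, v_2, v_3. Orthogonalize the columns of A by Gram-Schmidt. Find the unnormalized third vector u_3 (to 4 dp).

u_3 = (0.4565, 0.5420, -0.1997)

v_1 = (-3, 4, 4); ‖v_1‖ = 6.4031, so q_1 = (-0.4685, 0.6247, 0.6247).
q_1·v_2 = (-0.4685)·4 + 0.6247·(-3) + 0.6247·1 = -3.1235.
u_2 = v_2 + 3.1235·q_1 = (2.5366, -1.0488, 2.9512).
‖u_2‖ = 4.0304, so q_2 = (0.6294, -0.2602, 0.7322).
q_1·v_3 = (-0.4685)·3 + 0.6247·(-3) + 0.6247·(-4) = -5.7784; q_2·v_3 = 0.6294·3 + (-0.2602)·(-3) + 0.7322·(-4) = -0.2602.
u_3 = v_3 + 5.7784·q_1 + 0.2602·q_2 = (0.4565, 0.5420, -0.1997).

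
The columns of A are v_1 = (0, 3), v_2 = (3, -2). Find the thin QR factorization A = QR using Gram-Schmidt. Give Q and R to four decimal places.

Q = [[0.0000, 1.0000], [1.0000, 0.0000]], R = [[3.0000, -2.0000], [0.0000, 3.0000]]

e_1 = v_1/‖v_1‖ = (0, 3)/3.0000 = (0.0000, 1.0000).
r_{12} = e_1·v_2 = -2.0000.
u_2 = v_2 + 2.0000·e_1 = (3.0000, 0.0000).
‖u_2‖ = 3.0000, so e_2 = (1.0000, 0.0000).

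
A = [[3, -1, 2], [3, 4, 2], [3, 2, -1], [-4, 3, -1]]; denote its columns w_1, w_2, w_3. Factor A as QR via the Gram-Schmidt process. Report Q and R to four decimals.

q_1 = w_1/‖w_1‖ = (3, 3, 3, -4)/6.5574 = (0.4575, 0.4575, 0.4575, -0.6100).
r_{12} = q_1·w_2 = 0.4575.
u_2 = w_2 − 0.4575·q_1 = (-1.2093, 3.7907, 1.7907, 3.2791).
‖u_2‖ = 5.4581, so q_2 = (-0.2216, 0.6945, 0.3281, 0.6008).
r_{13} = q_1·w_3 = 1.9825; r_{23} = q_2·w_3 = 0.0170.
u_3 = w_3 − 1.9825·q_1 − 0.0170·q_2 = (1.0968, 1.0812, -1.9126, 0.1991).
‖u_3‖ = 2.4636, so q_3 = (0.4452, 0.4389, -0.7763, 0.0808).

Q = [[0.4575, -0.2216, 0.4452], [0.4575, 0.6945, 0.4389], [0.4575, 0.3281, -0.7763], [-0.6100, 0.6008, 0.0808]], R = [[6.5574, 0.4575, 1.9825], [0.0000, 5.4581, 0.0170], [0.0000, 0.0000, 2.4636]]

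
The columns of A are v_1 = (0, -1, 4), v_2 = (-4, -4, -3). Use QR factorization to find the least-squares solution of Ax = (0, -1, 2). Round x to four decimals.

q_1 = v_1/‖v_1‖ = (0, -1, 4)/4.1231 = (0.0000, -0.2425, 0.9701).
r_{12} = q_1·v_2 = -1.9403.
u_2 = v_2 + 1.9403·q_1 = (-4.0000, -4.4706, -1.1176).
‖u_2‖ = 6.1021, so q_2 = (-0.6555, -0.7326, -0.1832).
Qᵀb = (2.1828, 0.3663).
Back-substitute: x_2 = 0.3663/6.1021 = 0.0600.
x_1 = (2.1828 + 1.9403·0.0600)/4.1231 = 0.5577.

x = (0.5577, 0.0600)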